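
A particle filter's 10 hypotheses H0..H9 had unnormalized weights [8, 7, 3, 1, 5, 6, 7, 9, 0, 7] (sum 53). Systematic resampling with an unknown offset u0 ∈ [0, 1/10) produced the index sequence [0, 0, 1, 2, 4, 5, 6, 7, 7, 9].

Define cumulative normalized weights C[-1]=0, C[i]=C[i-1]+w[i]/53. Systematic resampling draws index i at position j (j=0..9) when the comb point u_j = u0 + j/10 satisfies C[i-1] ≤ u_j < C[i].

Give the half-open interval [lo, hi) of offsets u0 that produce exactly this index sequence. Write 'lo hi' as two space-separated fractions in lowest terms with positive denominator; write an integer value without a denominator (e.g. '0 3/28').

C = [8/53, 15/53, 18/53, 19/53, 24/53, 30/53, 37/53, 46/53, 46/53, 1]
j=0 picked index 0: u0 ∈ [0, 8/53)
j=1 picked index 0: u0 ∈ [-1/10, 27/530)
j=2 picked index 1: u0 ∈ [-13/265, 22/265)
j=3 picked index 2: u0 ∈ [-9/530, 21/530)
j=4 picked index 4: u0 ∈ [-11/265, 14/265)
j=5 picked index 5: u0 ∈ [-5/106, 7/106)
j=6 picked index 6: u0 ∈ [-9/265, 26/265)
j=7 picked index 7: u0 ∈ [-1/530, 89/530)
j=8 picked index 7: u0 ∈ [-27/265, 18/265)
j=9 picked index 9: u0 ∈ [-17/530, 1/10)
intersection: [0, 21/530)

0 21/530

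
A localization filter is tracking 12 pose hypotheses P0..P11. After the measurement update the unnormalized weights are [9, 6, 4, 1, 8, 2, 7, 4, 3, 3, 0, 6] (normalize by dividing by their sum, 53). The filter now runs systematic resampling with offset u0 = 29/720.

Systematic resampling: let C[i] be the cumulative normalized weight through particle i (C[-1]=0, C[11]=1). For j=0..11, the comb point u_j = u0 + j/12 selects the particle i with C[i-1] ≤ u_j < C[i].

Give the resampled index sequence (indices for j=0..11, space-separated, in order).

0 0 1 2 3 4 5 6 7 8 9 11

C = [9/53, 15/53, 19/53, 20/53, 28/53, 30/53, 37/53, 41/53, 44/53, 47/53, 47/53, 1]
j=0: u_0=29/720 ∈ [0, 9/53) → index 0
j=1: u_1=89/720 ∈ [0, 9/53) → index 0
j=2: u_2=149/720 ∈ [9/53, 15/53) → index 1
j=3: u_3=209/720 ∈ [15/53, 19/53) → index 2
j=4: u_4=269/720 ∈ [19/53, 20/53) → index 3
j=5: u_5=329/720 ∈ [20/53, 28/53) → index 4
j=6: u_6=389/720 ∈ [28/53, 30/53) → index 5
j=7: u_7=449/720 ∈ [30/53, 37/53) → index 6
j=8: u_8=509/720 ∈ [37/53, 41/53) → index 7
j=9: u_9=569/720 ∈ [41/53, 44/53) → index 8
j=10: u_10=629/720 ∈ [44/53, 47/53) → index 9
j=11: u_11=689/720 ∈ [47/53, 1) → index 11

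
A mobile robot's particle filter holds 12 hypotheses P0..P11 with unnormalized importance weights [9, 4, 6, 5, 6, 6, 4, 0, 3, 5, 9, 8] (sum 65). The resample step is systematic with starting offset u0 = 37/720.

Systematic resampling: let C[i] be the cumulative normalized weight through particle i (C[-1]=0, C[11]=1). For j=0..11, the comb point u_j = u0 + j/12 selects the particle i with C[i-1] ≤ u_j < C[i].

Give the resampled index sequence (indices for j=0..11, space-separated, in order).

C = [9/65, 1/5, 19/65, 24/65, 6/13, 36/65, 8/13, 8/13, 43/65, 48/65, 57/65, 1]
j=0: u_0=37/720 ∈ [0, 9/65) → index 0
j=1: u_1=97/720 ∈ [0, 9/65) → index 0
j=2: u_2=157/720 ∈ [1/5, 19/65) → index 2
j=3: u_3=217/720 ∈ [19/65, 24/65) → index 3
j=4: u_4=277/720 ∈ [24/65, 6/13) → index 4
j=5: u_5=337/720 ∈ [6/13, 36/65) → index 5
j=6: u_6=397/720 ∈ [6/13, 36/65) → index 5
j=7: u_7=457/720 ∈ [8/13, 43/65) → index 8
j=8: u_8=517/720 ∈ [43/65, 48/65) → index 9
j=9: u_9=577/720 ∈ [48/65, 57/65) → index 10
j=10: u_10=637/720 ∈ [57/65, 1) → index 11
j=11: u_11=697/720 ∈ [57/65, 1) → index 11

0 0 2 3 4 5 5 8 9 10 11 11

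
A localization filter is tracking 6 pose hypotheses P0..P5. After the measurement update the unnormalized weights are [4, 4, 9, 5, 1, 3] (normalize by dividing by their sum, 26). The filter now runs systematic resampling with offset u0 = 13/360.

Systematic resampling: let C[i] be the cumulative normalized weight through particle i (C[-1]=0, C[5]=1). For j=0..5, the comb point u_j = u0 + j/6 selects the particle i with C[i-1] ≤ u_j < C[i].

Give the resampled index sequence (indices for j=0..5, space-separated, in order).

C = [2/13, 4/13, 17/26, 11/13, 23/26, 1]
j=0: u_0=13/360 ∈ [0, 2/13) → index 0
j=1: u_1=73/360 ∈ [2/13, 4/13) → index 1
j=2: u_2=133/360 ∈ [4/13, 17/26) → index 2
j=3: u_3=193/360 ∈ [4/13, 17/26) → index 2
j=4: u_4=253/360 ∈ [17/26, 11/13) → index 3
j=5: u_5=313/360 ∈ [11/13, 23/26) → index 4

0 1 2 2 3 4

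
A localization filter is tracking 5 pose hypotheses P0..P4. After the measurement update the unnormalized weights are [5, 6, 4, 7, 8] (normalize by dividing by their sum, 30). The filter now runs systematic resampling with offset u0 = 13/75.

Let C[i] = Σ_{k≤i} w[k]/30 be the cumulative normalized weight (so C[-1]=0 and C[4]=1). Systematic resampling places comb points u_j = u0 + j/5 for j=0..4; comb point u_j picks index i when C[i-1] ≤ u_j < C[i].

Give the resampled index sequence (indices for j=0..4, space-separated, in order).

C = [1/6, 11/30, 1/2, 11/15, 1]
j=0: u_0=13/75 ∈ [1/6, 11/30) → index 1
j=1: u_1=28/75 ∈ [11/30, 1/2) → index 2
j=2: u_2=43/75 ∈ [1/2, 11/15) → index 3
j=3: u_3=58/75 ∈ [11/15, 1) → index 4
j=4: u_4=73/75 ∈ [11/15, 1) → index 4

1 2 3 4 4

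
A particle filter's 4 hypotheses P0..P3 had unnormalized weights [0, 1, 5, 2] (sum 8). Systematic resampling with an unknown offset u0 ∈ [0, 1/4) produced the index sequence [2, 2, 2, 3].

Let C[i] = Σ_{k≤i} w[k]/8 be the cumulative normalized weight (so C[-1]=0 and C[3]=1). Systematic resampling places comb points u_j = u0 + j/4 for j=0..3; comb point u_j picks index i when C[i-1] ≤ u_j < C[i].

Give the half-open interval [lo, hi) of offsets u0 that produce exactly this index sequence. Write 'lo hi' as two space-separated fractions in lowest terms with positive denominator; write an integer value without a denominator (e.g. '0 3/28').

1/8 1/4

C = [0, 1/8, 3/4, 1]
j=0 picked index 2: u0 ∈ [1/8, 3/4)
j=1 picked index 2: u0 ∈ [-1/8, 1/2)
j=2 picked index 2: u0 ∈ [-3/8, 1/4)
j=3 picked index 3: u0 ∈ [0, 1/4)
intersection: [1/8, 1/4)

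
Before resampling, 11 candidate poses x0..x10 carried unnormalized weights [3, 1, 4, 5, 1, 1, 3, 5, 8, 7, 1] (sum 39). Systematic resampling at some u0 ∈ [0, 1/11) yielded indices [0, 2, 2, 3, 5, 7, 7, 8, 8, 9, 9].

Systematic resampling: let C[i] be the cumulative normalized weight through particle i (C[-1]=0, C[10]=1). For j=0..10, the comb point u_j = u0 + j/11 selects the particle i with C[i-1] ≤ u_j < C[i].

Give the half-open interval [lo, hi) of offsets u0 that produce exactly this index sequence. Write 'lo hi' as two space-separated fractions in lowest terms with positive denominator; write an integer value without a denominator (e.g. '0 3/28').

C = [1/13, 4/39, 8/39, 1/3, 14/39, 5/13, 6/13, 23/39, 31/39, 38/39, 1]
j=0 picked index 0: u0 ∈ [0, 1/13)
j=1 picked index 2: u0 ∈ [5/429, 49/429)
j=2 picked index 2: u0 ∈ [-34/429, 10/429)
j=3 picked index 3: u0 ∈ [-29/429, 2/33)
j=4 picked index 5: u0 ∈ [-2/429, 3/143)
j=5 picked index 7: u0 ∈ [1/143, 58/429)
j=6 picked index 7: u0 ∈ [-12/143, 19/429)
j=7 picked index 8: u0 ∈ [-20/429, 68/429)
j=8 picked index 8: u0 ∈ [-59/429, 29/429)
j=9 picked index 9: u0 ∈ [-10/429, 67/429)
j=10 picked index 9: u0 ∈ [-49/429, 28/429)
intersection: [5/429, 3/143)

5/429 3/143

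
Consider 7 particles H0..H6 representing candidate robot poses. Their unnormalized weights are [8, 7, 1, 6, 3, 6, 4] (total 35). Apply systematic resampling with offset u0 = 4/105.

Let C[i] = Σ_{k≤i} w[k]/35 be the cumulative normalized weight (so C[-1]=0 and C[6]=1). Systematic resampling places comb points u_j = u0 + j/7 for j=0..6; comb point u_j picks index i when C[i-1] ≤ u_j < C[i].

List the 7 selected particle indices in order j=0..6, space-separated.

0 0 1 3 3 5 6

C = [8/35, 3/7, 16/35, 22/35, 5/7, 31/35, 1]
j=0: u_0=4/105 ∈ [0, 8/35) → index 0
j=1: u_1=19/105 ∈ [0, 8/35) → index 0
j=2: u_2=34/105 ∈ [8/35, 3/7) → index 1
j=3: u_3=7/15 ∈ [16/35, 22/35) → index 3
j=4: u_4=64/105 ∈ [16/35, 22/35) → index 3
j=5: u_5=79/105 ∈ [5/7, 31/35) → index 5
j=6: u_6=94/105 ∈ [31/35, 1) → index 6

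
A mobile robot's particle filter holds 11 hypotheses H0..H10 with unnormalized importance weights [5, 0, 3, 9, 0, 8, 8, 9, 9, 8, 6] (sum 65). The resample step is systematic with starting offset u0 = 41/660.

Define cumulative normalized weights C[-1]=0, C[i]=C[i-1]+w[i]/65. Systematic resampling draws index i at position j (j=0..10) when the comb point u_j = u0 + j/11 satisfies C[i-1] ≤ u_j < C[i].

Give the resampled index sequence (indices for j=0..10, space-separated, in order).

C = [1/13, 1/13, 8/65, 17/65, 17/65, 5/13, 33/65, 42/65, 51/65, 59/65, 1]
j=0: u_0=41/660 ∈ [0, 1/13) → index 0
j=1: u_1=101/660 ∈ [8/65, 17/65) → index 3
j=2: u_2=161/660 ∈ [8/65, 17/65) → index 3
j=3: u_3=221/660 ∈ [17/65, 5/13) → index 5
j=4: u_4=281/660 ∈ [5/13, 33/65) → index 6
j=5: u_5=31/60 ∈ [33/65, 42/65) → index 7
j=6: u_6=401/660 ∈ [33/65, 42/65) → index 7
j=7: u_7=461/660 ∈ [42/65, 51/65) → index 8
j=8: u_8=521/660 ∈ [51/65, 59/65) → index 9
j=9: u_9=581/660 ∈ [51/65, 59/65) → index 9
j=10: u_10=641/660 ∈ [59/65, 1) → index 10

0 3 3 5 6 7 7 8 9 9 10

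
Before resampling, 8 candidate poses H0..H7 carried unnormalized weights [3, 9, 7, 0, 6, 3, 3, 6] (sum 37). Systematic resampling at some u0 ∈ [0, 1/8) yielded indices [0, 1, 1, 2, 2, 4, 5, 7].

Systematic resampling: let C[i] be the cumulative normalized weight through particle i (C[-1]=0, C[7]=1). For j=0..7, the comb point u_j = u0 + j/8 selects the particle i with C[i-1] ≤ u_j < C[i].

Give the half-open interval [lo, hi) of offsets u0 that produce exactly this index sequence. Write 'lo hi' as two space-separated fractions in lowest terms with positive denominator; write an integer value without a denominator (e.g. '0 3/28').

0 1/148

C = [3/37, 12/37, 19/37, 19/37, 25/37, 28/37, 31/37, 1]
j=0 picked index 0: u0 ∈ [0, 3/37)
j=1 picked index 1: u0 ∈ [-13/296, 59/296)
j=2 picked index 1: u0 ∈ [-25/148, 11/148)
j=3 picked index 2: u0 ∈ [-15/296, 41/296)
j=4 picked index 2: u0 ∈ [-13/74, 1/74)
j=5 picked index 4: u0 ∈ [-33/296, 15/296)
j=6 picked index 5: u0 ∈ [-11/148, 1/148)
j=7 picked index 7: u0 ∈ [-11/296, 1/8)
intersection: [0, 1/148)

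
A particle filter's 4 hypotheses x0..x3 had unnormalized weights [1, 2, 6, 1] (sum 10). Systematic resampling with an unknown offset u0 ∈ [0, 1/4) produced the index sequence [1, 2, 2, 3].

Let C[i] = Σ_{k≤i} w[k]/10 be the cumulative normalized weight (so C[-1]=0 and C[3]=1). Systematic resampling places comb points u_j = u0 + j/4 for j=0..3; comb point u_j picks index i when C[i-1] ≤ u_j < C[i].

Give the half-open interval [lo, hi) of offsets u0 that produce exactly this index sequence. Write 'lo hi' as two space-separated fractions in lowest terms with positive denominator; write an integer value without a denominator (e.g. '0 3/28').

3/20 1/4

C = [1/10, 3/10, 9/10, 1]
j=0 picked index 1: u0 ∈ [1/10, 3/10)
j=1 picked index 2: u0 ∈ [1/20, 13/20)
j=2 picked index 2: u0 ∈ [-1/5, 2/5)
j=3 picked index 3: u0 ∈ [3/20, 1/4)
intersection: [3/20, 1/4)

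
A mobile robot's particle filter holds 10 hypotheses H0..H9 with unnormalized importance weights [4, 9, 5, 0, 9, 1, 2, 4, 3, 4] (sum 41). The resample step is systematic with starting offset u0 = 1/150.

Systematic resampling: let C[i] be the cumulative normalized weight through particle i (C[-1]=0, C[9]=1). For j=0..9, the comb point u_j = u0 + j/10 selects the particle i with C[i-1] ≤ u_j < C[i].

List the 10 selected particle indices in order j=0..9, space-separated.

0 1 1 1 2 4 4 6 7 9

C = [4/41, 13/41, 18/41, 18/41, 27/41, 28/41, 30/41, 34/41, 37/41, 1]
j=0: u_0=1/150 ∈ [0, 4/41) → index 0
j=1: u_1=8/75 ∈ [4/41, 13/41) → index 1
j=2: u_2=31/150 ∈ [4/41, 13/41) → index 1
j=3: u_3=23/75 ∈ [4/41, 13/41) → index 1
j=4: u_4=61/150 ∈ [13/41, 18/41) → index 2
j=5: u_5=38/75 ∈ [18/41, 27/41) → index 4
j=6: u_6=91/150 ∈ [18/41, 27/41) → index 4
j=7: u_7=53/75 ∈ [28/41, 30/41) → index 6
j=8: u_8=121/150 ∈ [30/41, 34/41) → index 7
j=9: u_9=68/75 ∈ [37/41, 1) → index 9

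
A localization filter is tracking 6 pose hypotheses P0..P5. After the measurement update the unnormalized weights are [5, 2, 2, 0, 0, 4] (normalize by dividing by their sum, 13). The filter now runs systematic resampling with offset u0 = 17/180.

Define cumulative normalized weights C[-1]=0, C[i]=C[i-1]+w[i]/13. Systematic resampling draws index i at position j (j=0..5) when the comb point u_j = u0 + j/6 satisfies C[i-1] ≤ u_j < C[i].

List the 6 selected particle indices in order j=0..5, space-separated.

0 0 1 2 5 5

C = [5/13, 7/13, 9/13, 9/13, 9/13, 1]
j=0: u_0=17/180 ∈ [0, 5/13) → index 0
j=1: u_1=47/180 ∈ [0, 5/13) → index 0
j=2: u_2=77/180 ∈ [5/13, 7/13) → index 1
j=3: u_3=107/180 ∈ [7/13, 9/13) → index 2
j=4: u_4=137/180 ∈ [9/13, 1) → index 5
j=5: u_5=167/180 ∈ [9/13, 1) → index 5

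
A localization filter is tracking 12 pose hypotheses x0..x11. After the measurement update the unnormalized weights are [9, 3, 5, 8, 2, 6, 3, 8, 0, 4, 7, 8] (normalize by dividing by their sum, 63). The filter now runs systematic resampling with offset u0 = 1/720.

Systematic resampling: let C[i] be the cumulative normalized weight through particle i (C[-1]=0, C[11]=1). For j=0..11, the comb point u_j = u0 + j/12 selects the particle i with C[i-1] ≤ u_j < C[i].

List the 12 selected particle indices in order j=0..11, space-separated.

0 0 1 2 3 4 5 7 7 9 10 11

C = [1/7, 4/21, 17/63, 25/63, 3/7, 11/21, 4/7, 44/63, 44/63, 16/21, 55/63, 1]
j=0: u_0=1/720 ∈ [0, 1/7) → index 0
j=1: u_1=61/720 ∈ [0, 1/7) → index 0
j=2: u_2=121/720 ∈ [1/7, 4/21) → index 1
j=3: u_3=181/720 ∈ [4/21, 17/63) → index 2
j=4: u_4=241/720 ∈ [17/63, 25/63) → index 3
j=5: u_5=301/720 ∈ [25/63, 3/7) → index 4
j=6: u_6=361/720 ∈ [3/7, 11/21) → index 5
j=7: u_7=421/720 ∈ [4/7, 44/63) → index 7
j=8: u_8=481/720 ∈ [4/7, 44/63) → index 7
j=9: u_9=541/720 ∈ [44/63, 16/21) → index 9
j=10: u_10=601/720 ∈ [16/21, 55/63) → index 10
j=11: u_11=661/720 ∈ [55/63, 1) → index 11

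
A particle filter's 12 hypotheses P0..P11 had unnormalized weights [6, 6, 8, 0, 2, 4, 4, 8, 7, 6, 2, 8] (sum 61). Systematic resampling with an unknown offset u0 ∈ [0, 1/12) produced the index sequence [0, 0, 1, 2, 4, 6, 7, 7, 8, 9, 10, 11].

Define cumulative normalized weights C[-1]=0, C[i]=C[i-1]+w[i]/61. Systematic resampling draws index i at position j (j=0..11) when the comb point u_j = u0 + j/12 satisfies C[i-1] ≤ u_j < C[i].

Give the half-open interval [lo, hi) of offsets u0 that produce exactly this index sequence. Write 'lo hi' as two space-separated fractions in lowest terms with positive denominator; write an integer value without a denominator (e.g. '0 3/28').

C = [6/61, 12/61, 20/61, 20/61, 22/61, 26/61, 30/61, 38/61, 45/61, 51/61, 53/61, 1]
j=0 picked index 0: u0 ∈ [0, 6/61)
j=1 picked index 0: u0 ∈ [-1/12, 11/732)
j=2 picked index 1: u0 ∈ [-25/366, 11/366)
j=3 picked index 2: u0 ∈ [-13/244, 19/244)
j=4 picked index 4: u0 ∈ [-1/183, 5/183)
j=5 picked index 6: u0 ∈ [7/732, 55/732)
j=6 picked index 7: u0 ∈ [-1/122, 15/122)
j=7 picked index 7: u0 ∈ [-67/732, 29/732)
j=8 picked index 8: u0 ∈ [-8/183, 13/183)
j=9 picked index 9: u0 ∈ [-3/244, 21/244)
j=10 picked index 10: u0 ∈ [1/366, 13/366)
j=11 picked index 11: u0 ∈ [-35/732, 1/12)
intersection: [7/732, 11/732)

7/732 11/732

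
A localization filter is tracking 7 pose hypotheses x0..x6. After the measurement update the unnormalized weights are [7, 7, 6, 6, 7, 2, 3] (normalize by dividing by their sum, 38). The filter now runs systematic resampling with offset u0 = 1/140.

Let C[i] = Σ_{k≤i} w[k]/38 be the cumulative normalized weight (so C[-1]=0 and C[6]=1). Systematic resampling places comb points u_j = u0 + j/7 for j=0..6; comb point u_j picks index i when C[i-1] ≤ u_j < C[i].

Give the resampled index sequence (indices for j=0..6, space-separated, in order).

0 0 1 2 3 4 4

C = [7/38, 7/19, 10/19, 13/19, 33/38, 35/38, 1]
j=0: u_0=1/140 ∈ [0, 7/38) → index 0
j=1: u_1=3/20 ∈ [0, 7/38) → index 0
j=2: u_2=41/140 ∈ [7/38, 7/19) → index 1
j=3: u_3=61/140 ∈ [7/19, 10/19) → index 2
j=4: u_4=81/140 ∈ [10/19, 13/19) → index 3
j=5: u_5=101/140 ∈ [13/19, 33/38) → index 4
j=6: u_6=121/140 ∈ [13/19, 33/38) → index 4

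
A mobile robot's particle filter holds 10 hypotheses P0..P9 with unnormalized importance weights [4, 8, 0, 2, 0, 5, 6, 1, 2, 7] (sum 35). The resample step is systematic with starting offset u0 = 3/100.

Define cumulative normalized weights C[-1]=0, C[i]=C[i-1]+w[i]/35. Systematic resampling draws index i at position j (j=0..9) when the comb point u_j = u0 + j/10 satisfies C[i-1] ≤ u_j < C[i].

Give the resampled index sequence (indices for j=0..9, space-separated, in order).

C = [4/35, 12/35, 12/35, 2/5, 2/5, 19/35, 5/7, 26/35, 4/5, 1]
j=0: u_0=3/100 ∈ [0, 4/35) → index 0
j=1: u_1=13/100 ∈ [4/35, 12/35) → index 1
j=2: u_2=23/100 ∈ [4/35, 12/35) → index 1
j=3: u_3=33/100 ∈ [4/35, 12/35) → index 1
j=4: u_4=43/100 ∈ [2/5, 19/35) → index 5
j=5: u_5=53/100 ∈ [2/5, 19/35) → index 5
j=6: u_6=63/100 ∈ [19/35, 5/7) → index 6
j=7: u_7=73/100 ∈ [5/7, 26/35) → index 7
j=8: u_8=83/100 ∈ [4/5, 1) → index 9
j=9: u_9=93/100 ∈ [4/5, 1) → index 9

0 1 1 1 5 5 6 7 9 9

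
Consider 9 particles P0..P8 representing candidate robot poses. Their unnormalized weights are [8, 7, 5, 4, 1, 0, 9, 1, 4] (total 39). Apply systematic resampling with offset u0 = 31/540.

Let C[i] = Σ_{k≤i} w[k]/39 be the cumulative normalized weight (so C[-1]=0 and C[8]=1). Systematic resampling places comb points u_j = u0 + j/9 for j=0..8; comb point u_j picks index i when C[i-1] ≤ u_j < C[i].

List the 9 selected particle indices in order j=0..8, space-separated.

C = [8/39, 5/13, 20/39, 8/13, 25/39, 25/39, 34/39, 35/39, 1]
j=0: u_0=31/540 ∈ [0, 8/39) → index 0
j=1: u_1=91/540 ∈ [0, 8/39) → index 0
j=2: u_2=151/540 ∈ [8/39, 5/13) → index 1
j=3: u_3=211/540 ∈ [5/13, 20/39) → index 2
j=4: u_4=271/540 ∈ [5/13, 20/39) → index 2
j=5: u_5=331/540 ∈ [20/39, 8/13) → index 3
j=6: u_6=391/540 ∈ [25/39, 34/39) → index 6
j=7: u_7=451/540 ∈ [25/39, 34/39) → index 6
j=8: u_8=511/540 ∈ [35/39, 1) → index 8

0 0 1 2 2 3 6 6 8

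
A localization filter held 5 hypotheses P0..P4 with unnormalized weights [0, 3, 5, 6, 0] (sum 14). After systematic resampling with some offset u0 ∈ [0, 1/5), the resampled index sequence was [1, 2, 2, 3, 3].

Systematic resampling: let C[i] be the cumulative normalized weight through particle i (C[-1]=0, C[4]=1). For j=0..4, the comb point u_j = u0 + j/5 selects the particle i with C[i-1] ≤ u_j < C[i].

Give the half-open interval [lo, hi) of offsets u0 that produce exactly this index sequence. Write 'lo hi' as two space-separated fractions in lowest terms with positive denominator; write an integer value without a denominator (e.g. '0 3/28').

1/70 6/35

C = [0, 3/14, 4/7, 1, 1]
j=0 picked index 1: u0 ∈ [0, 3/14)
j=1 picked index 2: u0 ∈ [1/70, 13/35)
j=2 picked index 2: u0 ∈ [-13/70, 6/35)
j=3 picked index 3: u0 ∈ [-1/35, 2/5)
j=4 picked index 3: u0 ∈ [-8/35, 1/5)
intersection: [1/70, 6/35)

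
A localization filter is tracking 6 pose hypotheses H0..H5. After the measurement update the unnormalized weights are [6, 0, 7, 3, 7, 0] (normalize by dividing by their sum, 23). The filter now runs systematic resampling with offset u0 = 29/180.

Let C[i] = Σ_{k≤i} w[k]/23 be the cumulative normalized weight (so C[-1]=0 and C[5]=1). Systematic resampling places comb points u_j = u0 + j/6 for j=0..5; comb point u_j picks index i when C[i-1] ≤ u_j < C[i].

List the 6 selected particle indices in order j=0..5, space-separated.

0 2 2 3 4 4

C = [6/23, 6/23, 13/23, 16/23, 1, 1]
j=0: u_0=29/180 ∈ [0, 6/23) → index 0
j=1: u_1=59/180 ∈ [6/23, 13/23) → index 2
j=2: u_2=89/180 ∈ [6/23, 13/23) → index 2
j=3: u_3=119/180 ∈ [13/23, 16/23) → index 3
j=4: u_4=149/180 ∈ [16/23, 1) → index 4
j=5: u_5=179/180 ∈ [16/23, 1) → index 4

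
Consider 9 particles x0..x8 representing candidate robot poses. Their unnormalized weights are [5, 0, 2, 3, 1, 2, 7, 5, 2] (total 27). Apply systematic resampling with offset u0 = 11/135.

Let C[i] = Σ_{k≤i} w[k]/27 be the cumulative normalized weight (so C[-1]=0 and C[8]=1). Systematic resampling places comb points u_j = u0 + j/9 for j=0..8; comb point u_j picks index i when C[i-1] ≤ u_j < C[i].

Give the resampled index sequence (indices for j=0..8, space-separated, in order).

0 2 3 5 6 6 7 7 8

C = [5/27, 5/27, 7/27, 10/27, 11/27, 13/27, 20/27, 25/27, 1]
j=0: u_0=11/135 ∈ [0, 5/27) → index 0
j=1: u_1=26/135 ∈ [5/27, 7/27) → index 2
j=2: u_2=41/135 ∈ [7/27, 10/27) → index 3
j=3: u_3=56/135 ∈ [11/27, 13/27) → index 5
j=4: u_4=71/135 ∈ [13/27, 20/27) → index 6
j=5: u_5=86/135 ∈ [13/27, 20/27) → index 6
j=6: u_6=101/135 ∈ [20/27, 25/27) → index 7
j=7: u_7=116/135 ∈ [20/27, 25/27) → index 7
j=8: u_8=131/135 ∈ [25/27, 1) → index 8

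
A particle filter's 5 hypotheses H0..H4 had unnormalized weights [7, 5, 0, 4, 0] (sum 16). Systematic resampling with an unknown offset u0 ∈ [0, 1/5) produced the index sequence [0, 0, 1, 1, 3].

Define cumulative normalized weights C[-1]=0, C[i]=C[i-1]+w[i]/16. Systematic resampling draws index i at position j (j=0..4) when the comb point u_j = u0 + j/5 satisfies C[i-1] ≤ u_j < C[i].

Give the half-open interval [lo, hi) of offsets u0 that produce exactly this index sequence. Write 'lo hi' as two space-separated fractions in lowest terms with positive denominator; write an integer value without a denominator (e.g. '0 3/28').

3/80 3/20

C = [7/16, 3/4, 3/4, 1, 1]
j=0 picked index 0: u0 ∈ [0, 7/16)
j=1 picked index 0: u0 ∈ [-1/5, 19/80)
j=2 picked index 1: u0 ∈ [3/80, 7/20)
j=3 picked index 1: u0 ∈ [-13/80, 3/20)
j=4 picked index 3: u0 ∈ [-1/20, 1/5)
intersection: [3/80, 3/20)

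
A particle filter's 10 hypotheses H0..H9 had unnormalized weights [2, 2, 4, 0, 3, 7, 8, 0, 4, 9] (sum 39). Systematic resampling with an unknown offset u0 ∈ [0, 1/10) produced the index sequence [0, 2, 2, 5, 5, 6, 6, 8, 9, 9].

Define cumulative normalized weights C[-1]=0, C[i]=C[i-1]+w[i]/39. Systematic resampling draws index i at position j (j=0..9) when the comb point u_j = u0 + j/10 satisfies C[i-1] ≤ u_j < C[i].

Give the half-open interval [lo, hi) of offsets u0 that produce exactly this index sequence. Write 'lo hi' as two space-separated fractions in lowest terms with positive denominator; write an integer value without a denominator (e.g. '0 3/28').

1/390 1/195

C = [2/39, 4/39, 8/39, 8/39, 11/39, 6/13, 2/3, 2/3, 10/13, 1]
j=0 picked index 0: u0 ∈ [0, 2/39)
j=1 picked index 2: u0 ∈ [1/390, 41/390)
j=2 picked index 2: u0 ∈ [-19/195, 1/195)
j=3 picked index 5: u0 ∈ [-7/390, 21/130)
j=4 picked index 5: u0 ∈ [-23/195, 4/65)
j=5 picked index 6: u0 ∈ [-1/26, 1/6)
j=6 picked index 6: u0 ∈ [-9/65, 1/15)
j=7 picked index 8: u0 ∈ [-1/30, 9/130)
j=8 picked index 9: u0 ∈ [-2/65, 1/5)
j=9 picked index 9: u0 ∈ [-17/130, 1/10)
intersection: [1/390, 1/195)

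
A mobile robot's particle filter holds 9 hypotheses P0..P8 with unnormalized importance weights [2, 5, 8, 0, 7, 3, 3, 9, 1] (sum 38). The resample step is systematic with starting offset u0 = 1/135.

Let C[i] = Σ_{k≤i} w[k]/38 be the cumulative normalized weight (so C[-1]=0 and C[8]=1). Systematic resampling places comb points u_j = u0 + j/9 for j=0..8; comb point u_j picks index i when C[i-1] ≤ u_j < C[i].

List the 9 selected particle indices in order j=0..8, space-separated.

C = [1/19, 7/38, 15/38, 15/38, 11/19, 25/38, 14/19, 37/38, 1]
j=0: u_0=1/135 ∈ [0, 1/19) → index 0
j=1: u_1=16/135 ∈ [1/19, 7/38) → index 1
j=2: u_2=31/135 ∈ [7/38, 15/38) → index 2
j=3: u_3=46/135 ∈ [7/38, 15/38) → index 2
j=4: u_4=61/135 ∈ [15/38, 11/19) → index 4
j=5: u_5=76/135 ∈ [15/38, 11/19) → index 4
j=6: u_6=91/135 ∈ [25/38, 14/19) → index 6
j=7: u_7=106/135 ∈ [14/19, 37/38) → index 7
j=8: u_8=121/135 ∈ [14/19, 37/38) → index 7

0 1 2 2 4 4 6 7 7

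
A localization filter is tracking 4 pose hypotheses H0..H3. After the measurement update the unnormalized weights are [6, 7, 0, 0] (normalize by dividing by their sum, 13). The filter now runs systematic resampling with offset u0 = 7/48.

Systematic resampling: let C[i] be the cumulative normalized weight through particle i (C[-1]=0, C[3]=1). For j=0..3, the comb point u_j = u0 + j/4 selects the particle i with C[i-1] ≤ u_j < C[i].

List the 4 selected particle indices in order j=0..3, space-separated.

C = [6/13, 1, 1, 1]
j=0: u_0=7/48 ∈ [0, 6/13) → index 0
j=1: u_1=19/48 ∈ [0, 6/13) → index 0
j=2: u_2=31/48 ∈ [6/13, 1) → index 1
j=3: u_3=43/48 ∈ [6/13, 1) → index 1

0 0 1 1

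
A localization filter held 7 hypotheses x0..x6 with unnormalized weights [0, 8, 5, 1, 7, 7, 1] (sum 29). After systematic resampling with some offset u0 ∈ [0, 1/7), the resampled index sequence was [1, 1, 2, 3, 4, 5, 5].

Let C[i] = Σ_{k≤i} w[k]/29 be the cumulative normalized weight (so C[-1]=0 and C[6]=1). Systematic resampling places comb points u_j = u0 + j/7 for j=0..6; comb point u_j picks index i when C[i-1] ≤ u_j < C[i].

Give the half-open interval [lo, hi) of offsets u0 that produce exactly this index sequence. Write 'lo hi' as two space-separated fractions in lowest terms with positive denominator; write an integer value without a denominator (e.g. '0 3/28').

4/203 11/203

C = [0, 8/29, 13/29, 14/29, 21/29, 28/29, 1]
j=0 picked index 1: u0 ∈ [0, 8/29)
j=1 picked index 1: u0 ∈ [-1/7, 27/203)
j=2 picked index 2: u0 ∈ [-2/203, 33/203)
j=3 picked index 3: u0 ∈ [4/203, 11/203)
j=4 picked index 4: u0 ∈ [-18/203, 31/203)
j=5 picked index 5: u0 ∈ [2/203, 51/203)
j=6 picked index 5: u0 ∈ [-27/203, 22/203)
intersection: [4/203, 11/203)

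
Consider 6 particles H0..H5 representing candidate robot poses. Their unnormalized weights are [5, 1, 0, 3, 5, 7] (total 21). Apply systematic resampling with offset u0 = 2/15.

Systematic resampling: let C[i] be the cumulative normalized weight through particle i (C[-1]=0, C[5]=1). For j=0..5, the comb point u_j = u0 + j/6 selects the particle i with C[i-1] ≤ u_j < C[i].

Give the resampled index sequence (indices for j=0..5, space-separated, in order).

C = [5/21, 2/7, 2/7, 3/7, 2/3, 1]
j=0: u_0=2/15 ∈ [0, 5/21) → index 0
j=1: u_1=3/10 ∈ [2/7, 3/7) → index 3
j=2: u_2=7/15 ∈ [3/7, 2/3) → index 4
j=3: u_3=19/30 ∈ [3/7, 2/3) → index 4
j=4: u_4=4/5 ∈ [2/3, 1) → index 5
j=5: u_5=29/30 ∈ [2/3, 1) → index 5

0 3 4 4 5 5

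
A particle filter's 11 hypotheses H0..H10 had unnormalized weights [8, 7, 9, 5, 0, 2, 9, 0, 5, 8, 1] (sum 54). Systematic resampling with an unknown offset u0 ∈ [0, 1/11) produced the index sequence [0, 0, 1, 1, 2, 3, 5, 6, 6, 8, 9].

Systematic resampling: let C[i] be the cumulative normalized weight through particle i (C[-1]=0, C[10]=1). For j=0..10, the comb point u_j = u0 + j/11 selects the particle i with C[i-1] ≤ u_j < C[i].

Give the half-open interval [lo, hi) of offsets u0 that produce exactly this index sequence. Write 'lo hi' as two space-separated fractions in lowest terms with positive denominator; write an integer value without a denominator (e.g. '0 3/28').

C = [4/27, 5/18, 4/9, 29/54, 29/54, 31/54, 20/27, 20/27, 5/6, 53/54, 1]
j=0 picked index 0: u0 ∈ [0, 4/27)
j=1 picked index 0: u0 ∈ [-1/11, 17/297)
j=2 picked index 1: u0 ∈ [-10/297, 19/198)
j=3 picked index 1: u0 ∈ [-37/297, 1/198)
j=4 picked index 2: u0 ∈ [-17/198, 8/99)
j=5 picked index 3: u0 ∈ [-1/99, 49/594)
j=6 picked index 5: u0 ∈ [-5/594, 17/594)
j=7 picked index 6: u0 ∈ [-37/594, 31/297)
j=8 picked index 6: u0 ∈ [-91/594, 4/297)
j=9 picked index 8: u0 ∈ [-23/297, 1/66)
j=10 picked index 9: u0 ∈ [-5/66, 43/594)
intersection: [0, 1/198)

0 1/198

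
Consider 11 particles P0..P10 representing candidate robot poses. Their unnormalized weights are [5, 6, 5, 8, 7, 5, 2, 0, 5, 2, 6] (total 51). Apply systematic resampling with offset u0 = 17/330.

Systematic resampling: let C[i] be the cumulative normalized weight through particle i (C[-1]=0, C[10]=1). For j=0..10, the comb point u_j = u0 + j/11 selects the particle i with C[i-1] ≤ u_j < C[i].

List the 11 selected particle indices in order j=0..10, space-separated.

0 1 2 3 3 4 4 5 8 9 10

C = [5/51, 11/51, 16/51, 8/17, 31/51, 12/17, 38/51, 38/51, 43/51, 15/17, 1]
j=0: u_0=17/330 ∈ [0, 5/51) → index 0
j=1: u_1=47/330 ∈ [5/51, 11/51) → index 1
j=2: u_2=7/30 ∈ [11/51, 16/51) → index 2
j=3: u_3=107/330 ∈ [16/51, 8/17) → index 3
j=4: u_4=137/330 ∈ [16/51, 8/17) → index 3
j=5: u_5=167/330 ∈ [8/17, 31/51) → index 4
j=6: u_6=197/330 ∈ [8/17, 31/51) → index 4
j=7: u_7=227/330 ∈ [31/51, 12/17) → index 5
j=8: u_8=257/330 ∈ [38/51, 43/51) → index 8
j=9: u_9=287/330 ∈ [43/51, 15/17) → index 9
j=10: u_10=317/330 ∈ [15/17, 1) → index 10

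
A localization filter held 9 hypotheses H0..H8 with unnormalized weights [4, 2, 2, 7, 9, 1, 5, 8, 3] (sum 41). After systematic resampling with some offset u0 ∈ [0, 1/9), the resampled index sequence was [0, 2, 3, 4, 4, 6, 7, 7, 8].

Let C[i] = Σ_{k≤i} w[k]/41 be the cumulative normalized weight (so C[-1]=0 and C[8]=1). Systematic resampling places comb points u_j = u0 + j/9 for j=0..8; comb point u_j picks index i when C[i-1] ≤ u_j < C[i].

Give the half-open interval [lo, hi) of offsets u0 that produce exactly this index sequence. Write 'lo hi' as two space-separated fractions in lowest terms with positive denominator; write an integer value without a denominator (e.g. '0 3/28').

8/123 31/369

C = [4/41, 6/41, 8/41, 15/41, 24/41, 25/41, 30/41, 38/41, 1]
j=0 picked index 0: u0 ∈ [0, 4/41)
j=1 picked index 2: u0 ∈ [13/369, 31/369)
j=2 picked index 3: u0 ∈ [-10/369, 53/369)
j=3 picked index 4: u0 ∈ [4/123, 31/123)
j=4 picked index 4: u0 ∈ [-29/369, 52/369)
j=5 picked index 6: u0 ∈ [20/369, 65/369)
j=6 picked index 7: u0 ∈ [8/123, 32/123)
j=7 picked index 7: u0 ∈ [-17/369, 55/369)
j=8 picked index 8: u0 ∈ [14/369, 1/9)
intersection: [8/123, 31/369)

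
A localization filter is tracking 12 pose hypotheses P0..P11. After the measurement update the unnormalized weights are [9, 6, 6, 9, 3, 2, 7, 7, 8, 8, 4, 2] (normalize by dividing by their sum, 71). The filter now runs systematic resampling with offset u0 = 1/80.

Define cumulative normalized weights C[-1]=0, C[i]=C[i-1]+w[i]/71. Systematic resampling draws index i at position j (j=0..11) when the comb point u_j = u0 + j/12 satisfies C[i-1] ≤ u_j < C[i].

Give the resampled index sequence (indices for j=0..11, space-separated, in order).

C = [9/71, 15/71, 21/71, 30/71, 33/71, 35/71, 42/71, 49/71, 57/71, 65/71, 69/71, 1]
j=0: u_0=1/80 ∈ [0, 9/71) → index 0
j=1: u_1=23/240 ∈ [0, 9/71) → index 0
j=2: u_2=43/240 ∈ [9/71, 15/71) → index 1
j=3: u_3=21/80 ∈ [15/71, 21/71) → index 2
j=4: u_4=83/240 ∈ [21/71, 30/71) → index 3
j=5: u_5=103/240 ∈ [30/71, 33/71) → index 4
j=6: u_6=41/80 ∈ [35/71, 42/71) → index 6
j=7: u_7=143/240 ∈ [42/71, 49/71) → index 7
j=8: u_8=163/240 ∈ [42/71, 49/71) → index 7
j=9: u_9=61/80 ∈ [49/71, 57/71) → index 8
j=10: u_10=203/240 ∈ [57/71, 65/71) → index 9
j=11: u_11=223/240 ∈ [65/71, 69/71) → index 10

0 0 1 2 3 4 6 7 7 8 9 10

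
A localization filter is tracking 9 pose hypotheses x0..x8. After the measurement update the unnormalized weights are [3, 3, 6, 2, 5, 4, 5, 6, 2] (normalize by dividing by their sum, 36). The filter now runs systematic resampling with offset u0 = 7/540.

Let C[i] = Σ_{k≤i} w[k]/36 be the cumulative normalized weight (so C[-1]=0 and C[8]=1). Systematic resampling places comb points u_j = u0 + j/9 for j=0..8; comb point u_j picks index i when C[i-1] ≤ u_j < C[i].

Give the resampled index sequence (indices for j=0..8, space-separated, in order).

0 1 2 3 4 5 6 7 7

C = [1/12, 1/6, 1/3, 7/18, 19/36, 23/36, 7/9, 17/18, 1]
j=0: u_0=7/540 ∈ [0, 1/12) → index 0
j=1: u_1=67/540 ∈ [1/12, 1/6) → index 1
j=2: u_2=127/540 ∈ [1/6, 1/3) → index 2
j=3: u_3=187/540 ∈ [1/3, 7/18) → index 3
j=4: u_4=247/540 ∈ [7/18, 19/36) → index 4
j=5: u_5=307/540 ∈ [19/36, 23/36) → index 5
j=6: u_6=367/540 ∈ [23/36, 7/9) → index 6
j=7: u_7=427/540 ∈ [7/9, 17/18) → index 7
j=8: u_8=487/540 ∈ [7/9, 17/18) → index 7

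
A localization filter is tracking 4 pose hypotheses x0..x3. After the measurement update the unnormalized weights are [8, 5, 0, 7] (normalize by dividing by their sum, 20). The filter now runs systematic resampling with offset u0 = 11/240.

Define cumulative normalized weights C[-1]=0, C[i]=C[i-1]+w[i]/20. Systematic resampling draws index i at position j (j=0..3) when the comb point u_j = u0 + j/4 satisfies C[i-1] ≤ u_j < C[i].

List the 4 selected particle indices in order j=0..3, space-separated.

0 0 1 3

C = [2/5, 13/20, 13/20, 1]
j=0: u_0=11/240 ∈ [0, 2/5) → index 0
j=1: u_1=71/240 ∈ [0, 2/5) → index 0
j=2: u_2=131/240 ∈ [2/5, 13/20) → index 1
j=3: u_3=191/240 ∈ [13/20, 1) → index 3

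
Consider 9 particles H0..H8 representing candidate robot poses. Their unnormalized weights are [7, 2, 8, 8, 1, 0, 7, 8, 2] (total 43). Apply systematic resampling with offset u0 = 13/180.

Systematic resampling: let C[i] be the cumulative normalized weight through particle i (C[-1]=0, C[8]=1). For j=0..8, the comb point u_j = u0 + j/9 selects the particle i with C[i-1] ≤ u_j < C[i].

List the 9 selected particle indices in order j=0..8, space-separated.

0 1 2 3 3 6 6 7 8

C = [7/43, 9/43, 17/43, 25/43, 26/43, 26/43, 33/43, 41/43, 1]
j=0: u_0=13/180 ∈ [0, 7/43) → index 0
j=1: u_1=11/60 ∈ [7/43, 9/43) → index 1
j=2: u_2=53/180 ∈ [9/43, 17/43) → index 2
j=3: u_3=73/180 ∈ [17/43, 25/43) → index 3
j=4: u_4=31/60 ∈ [17/43, 25/43) → index 3
j=5: u_5=113/180 ∈ [26/43, 33/43) → index 6
j=6: u_6=133/180 ∈ [26/43, 33/43) → index 6
j=7: u_7=17/20 ∈ [33/43, 41/43) → index 7
j=8: u_8=173/180 ∈ [41/43, 1) → index 8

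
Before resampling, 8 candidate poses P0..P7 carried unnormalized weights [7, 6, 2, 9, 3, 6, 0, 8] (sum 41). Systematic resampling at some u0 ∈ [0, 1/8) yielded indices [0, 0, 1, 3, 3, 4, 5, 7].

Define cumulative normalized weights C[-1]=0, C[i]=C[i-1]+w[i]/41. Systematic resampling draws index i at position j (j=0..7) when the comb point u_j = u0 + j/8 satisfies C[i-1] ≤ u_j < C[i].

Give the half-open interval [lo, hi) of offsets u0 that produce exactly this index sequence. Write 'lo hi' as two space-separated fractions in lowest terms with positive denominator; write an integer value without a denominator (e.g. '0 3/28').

C = [7/41, 13/41, 15/41, 24/41, 27/41, 33/41, 33/41, 1]
j=0 picked index 0: u0 ∈ [0, 7/41)
j=1 picked index 0: u0 ∈ [-1/8, 15/328)
j=2 picked index 1: u0 ∈ [-13/164, 11/164)
j=3 picked index 3: u0 ∈ [-3/328, 69/328)
j=4 picked index 3: u0 ∈ [-11/82, 7/82)
j=5 picked index 4: u0 ∈ [-13/328, 11/328)
j=6 picked index 5: u0 ∈ [-15/164, 9/164)
j=7 picked index 7: u0 ∈ [-23/328, 1/8)
intersection: [0, 11/328)

0 11/328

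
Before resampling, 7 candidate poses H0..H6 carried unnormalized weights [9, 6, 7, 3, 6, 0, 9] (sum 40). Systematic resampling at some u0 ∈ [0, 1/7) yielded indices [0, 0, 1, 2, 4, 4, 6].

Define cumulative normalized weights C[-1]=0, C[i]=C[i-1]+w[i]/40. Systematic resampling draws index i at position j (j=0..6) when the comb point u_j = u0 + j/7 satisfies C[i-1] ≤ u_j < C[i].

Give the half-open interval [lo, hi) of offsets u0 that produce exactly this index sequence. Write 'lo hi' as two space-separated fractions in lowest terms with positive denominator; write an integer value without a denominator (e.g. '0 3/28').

3/56 17/280

C = [9/40, 3/8, 11/20, 5/8, 31/40, 31/40, 1]
j=0 picked index 0: u0 ∈ [0, 9/40)
j=1 picked index 0: u0 ∈ [-1/7, 23/280)
j=2 picked index 1: u0 ∈ [-17/280, 5/56)
j=3 picked index 2: u0 ∈ [-3/56, 17/140)
j=4 picked index 4: u0 ∈ [3/56, 57/280)
j=5 picked index 4: u0 ∈ [-5/56, 17/280)
j=6 picked index 6: u0 ∈ [-23/280, 1/7)
intersection: [3/56, 17/280)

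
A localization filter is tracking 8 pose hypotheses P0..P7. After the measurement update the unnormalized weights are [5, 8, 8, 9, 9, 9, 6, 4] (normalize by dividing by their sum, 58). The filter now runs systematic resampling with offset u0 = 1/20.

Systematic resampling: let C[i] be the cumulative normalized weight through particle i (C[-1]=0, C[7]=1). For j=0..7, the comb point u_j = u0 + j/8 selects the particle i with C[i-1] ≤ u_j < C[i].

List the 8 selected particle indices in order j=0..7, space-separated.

C = [5/58, 13/58, 21/58, 15/29, 39/58, 24/29, 27/29, 1]
j=0: u_0=1/20 ∈ [0, 5/58) → index 0
j=1: u_1=7/40 ∈ [5/58, 13/58) → index 1
j=2: u_2=3/10 ∈ [13/58, 21/58) → index 2
j=3: u_3=17/40 ∈ [21/58, 15/29) → index 3
j=4: u_4=11/20 ∈ [15/29, 39/58) → index 4
j=5: u_5=27/40 ∈ [39/58, 24/29) → index 5
j=6: u_6=4/5 ∈ [39/58, 24/29) → index 5
j=7: u_7=37/40 ∈ [24/29, 27/29) → index 6

0 1 2 3 4 5 5 6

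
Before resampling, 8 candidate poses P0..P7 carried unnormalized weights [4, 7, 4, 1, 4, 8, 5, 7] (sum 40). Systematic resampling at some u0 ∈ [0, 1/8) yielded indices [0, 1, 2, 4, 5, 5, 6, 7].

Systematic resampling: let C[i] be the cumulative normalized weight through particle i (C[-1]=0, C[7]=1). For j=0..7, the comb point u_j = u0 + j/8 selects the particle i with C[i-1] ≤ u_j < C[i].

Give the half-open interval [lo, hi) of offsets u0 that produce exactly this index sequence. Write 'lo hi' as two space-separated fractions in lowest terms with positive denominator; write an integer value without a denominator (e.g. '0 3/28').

1/40 3/40

C = [1/10, 11/40, 3/8, 2/5, 1/2, 7/10, 33/40, 1]
j=0 picked index 0: u0 ∈ [0, 1/10)
j=1 picked index 1: u0 ∈ [-1/40, 3/20)
j=2 picked index 2: u0 ∈ [1/40, 1/8)
j=3 picked index 4: u0 ∈ [1/40, 1/8)
j=4 picked index 5: u0 ∈ [0, 1/5)
j=5 picked index 5: u0 ∈ [-1/8, 3/40)
j=6 picked index 6: u0 ∈ [-1/20, 3/40)
j=7 picked index 7: u0 ∈ [-1/20, 1/8)
intersection: [1/40, 3/40)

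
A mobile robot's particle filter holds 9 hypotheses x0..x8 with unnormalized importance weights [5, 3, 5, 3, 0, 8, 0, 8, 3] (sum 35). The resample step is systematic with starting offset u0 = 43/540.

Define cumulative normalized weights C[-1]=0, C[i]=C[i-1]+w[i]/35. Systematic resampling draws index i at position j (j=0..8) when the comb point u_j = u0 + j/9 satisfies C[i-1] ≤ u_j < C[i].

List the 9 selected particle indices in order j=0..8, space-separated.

C = [1/7, 8/35, 13/35, 16/35, 16/35, 24/35, 24/35, 32/35, 1]
j=0: u_0=43/540 ∈ [0, 1/7) → index 0
j=1: u_1=103/540 ∈ [1/7, 8/35) → index 1
j=2: u_2=163/540 ∈ [8/35, 13/35) → index 2
j=3: u_3=223/540 ∈ [13/35, 16/35) → index 3
j=4: u_4=283/540 ∈ [16/35, 24/35) → index 5
j=5: u_5=343/540 ∈ [16/35, 24/35) → index 5
j=6: u_6=403/540 ∈ [24/35, 32/35) → index 7
j=7: u_7=463/540 ∈ [24/35, 32/35) → index 7
j=8: u_8=523/540 ∈ [32/35, 1) → index 8

0 1 2 3 5 5 7 7 8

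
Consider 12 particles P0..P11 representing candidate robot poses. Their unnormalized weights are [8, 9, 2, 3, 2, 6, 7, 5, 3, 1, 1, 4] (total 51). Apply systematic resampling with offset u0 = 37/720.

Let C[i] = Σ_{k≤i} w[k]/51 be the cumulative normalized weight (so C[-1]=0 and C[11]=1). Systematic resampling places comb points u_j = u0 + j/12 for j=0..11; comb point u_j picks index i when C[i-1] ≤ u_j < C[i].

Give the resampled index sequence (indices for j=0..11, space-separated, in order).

0 0 1 1 3 4 5 6 6 7 9 11

C = [8/51, 1/3, 19/51, 22/51, 8/17, 10/17, 37/51, 14/17, 15/17, 46/51, 47/51, 1]
j=0: u_0=37/720 ∈ [0, 8/51) → index 0
j=1: u_1=97/720 ∈ [0, 8/51) → index 0
j=2: u_2=157/720 ∈ [8/51, 1/3) → index 1
j=3: u_3=217/720 ∈ [8/51, 1/3) → index 1
j=4: u_4=277/720 ∈ [19/51, 22/51) → index 3
j=5: u_5=337/720 ∈ [22/51, 8/17) → index 4
j=6: u_6=397/720 ∈ [8/17, 10/17) → index 5
j=7: u_7=457/720 ∈ [10/17, 37/51) → index 6
j=8: u_8=517/720 ∈ [10/17, 37/51) → index 6
j=9: u_9=577/720 ∈ [37/51, 14/17) → index 7
j=10: u_10=637/720 ∈ [15/17, 46/51) → index 9
j=11: u_11=697/720 ∈ [47/51, 1) → index 11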